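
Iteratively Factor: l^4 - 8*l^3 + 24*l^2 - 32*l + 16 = (l - 2)*(l^3 - 6*l^2 + 12*l - 8) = (l - 2)^2*(l^2 - 4*l + 4) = (l - 2)^3*(l - 2)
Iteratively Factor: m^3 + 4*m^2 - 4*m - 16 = (m - 2)*(m^2 + 6*m + 8) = (m - 2)*(m + 4)*(m + 2)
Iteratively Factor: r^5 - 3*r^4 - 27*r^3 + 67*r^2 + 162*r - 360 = (r - 3)*(r^4 - 27*r^2 - 14*r + 120) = (r - 5)*(r - 3)*(r^3 + 5*r^2 - 2*r - 24) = (r - 5)*(r - 3)*(r + 4)*(r^2 + r - 6) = (r - 5)*(r - 3)*(r - 2)*(r + 4)*(r + 3)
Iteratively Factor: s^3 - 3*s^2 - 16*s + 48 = (s - 3)*(s^2 - 16) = (s - 3)*(s + 4)*(s - 4)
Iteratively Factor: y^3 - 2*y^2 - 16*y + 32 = (y - 2)*(y^2 - 16) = (y - 2)*(y + 4)*(y - 4)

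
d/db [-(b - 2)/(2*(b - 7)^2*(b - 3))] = (-(b - 7)*(b - 3) + (b - 7)*(b - 2) + 2*(b - 3)*(b - 2))/(2*(b - 7)^3*(b - 3)^2)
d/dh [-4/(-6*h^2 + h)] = 4*(1 - 12*h)/(h^2*(6*h - 1)^2)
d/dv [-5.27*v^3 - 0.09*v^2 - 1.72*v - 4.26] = -15.81*v^2 - 0.18*v - 1.72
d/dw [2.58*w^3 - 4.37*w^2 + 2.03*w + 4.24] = 7.74*w^2 - 8.74*w + 2.03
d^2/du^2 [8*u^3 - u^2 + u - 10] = 48*u - 2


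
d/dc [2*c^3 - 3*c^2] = 6*c*(c - 1)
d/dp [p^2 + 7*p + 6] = 2*p + 7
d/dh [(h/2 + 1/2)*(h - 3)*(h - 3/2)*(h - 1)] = 2*h^3 - 27*h^2/4 + 7*h/2 + 9/4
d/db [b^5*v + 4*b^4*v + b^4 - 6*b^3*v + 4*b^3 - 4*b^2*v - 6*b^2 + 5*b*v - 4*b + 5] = 5*b^4*v + 16*b^3*v + 4*b^3 - 18*b^2*v + 12*b^2 - 8*b*v - 12*b + 5*v - 4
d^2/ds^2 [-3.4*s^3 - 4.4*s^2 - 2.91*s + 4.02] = -20.4*s - 8.8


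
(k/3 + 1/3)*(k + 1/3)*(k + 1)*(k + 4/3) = k^4/3 + 11*k^3/9 + 43*k^2/27 + 23*k/27 + 4/27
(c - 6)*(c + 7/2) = c^2 - 5*c/2 - 21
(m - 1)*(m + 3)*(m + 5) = m^3 + 7*m^2 + 7*m - 15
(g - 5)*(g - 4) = g^2 - 9*g + 20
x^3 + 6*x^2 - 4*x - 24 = (x - 2)*(x + 2)*(x + 6)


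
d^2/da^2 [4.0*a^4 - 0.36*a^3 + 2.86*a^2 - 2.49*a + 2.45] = 48.0*a^2 - 2.16*a + 5.72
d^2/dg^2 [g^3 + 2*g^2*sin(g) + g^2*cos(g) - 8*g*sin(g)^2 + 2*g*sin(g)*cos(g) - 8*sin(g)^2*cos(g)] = -2*g^2*sin(g) - g^2*cos(g) - 4*g*sin(g) - 4*g*sin(2*g) + 8*g*cos(g) - 16*g*cos(2*g) + 6*g + 4*sin(g) - 16*sin(2*g) + 4*cos(g) + 4*cos(2*g) - 18*cos(3*g)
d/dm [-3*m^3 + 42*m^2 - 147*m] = -9*m^2 + 84*m - 147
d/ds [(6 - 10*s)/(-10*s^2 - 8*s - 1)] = 2*(-50*s^2 + 60*s + 29)/(100*s^4 + 160*s^3 + 84*s^2 + 16*s + 1)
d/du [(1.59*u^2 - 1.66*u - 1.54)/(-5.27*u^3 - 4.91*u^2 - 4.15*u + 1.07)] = (8.3793*u^4 - 17.4964*u^3 - 39.0965*u^2 - 11.7202*u - 8.1672)/(27.7729*u^6 + 51.7514*u^5 + 67.8491*u^4 + 29.4752*u^3 + 6.7151*u^2 - 8.881*u + 1.1449)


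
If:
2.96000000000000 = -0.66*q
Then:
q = -4.48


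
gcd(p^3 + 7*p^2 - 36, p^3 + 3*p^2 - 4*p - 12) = p^2 + p - 6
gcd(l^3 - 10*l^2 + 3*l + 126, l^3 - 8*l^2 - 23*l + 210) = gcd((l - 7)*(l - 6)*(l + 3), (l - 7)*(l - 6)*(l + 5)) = l^2 - 13*l + 42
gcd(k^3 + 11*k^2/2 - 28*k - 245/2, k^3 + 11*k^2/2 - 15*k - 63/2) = k + 7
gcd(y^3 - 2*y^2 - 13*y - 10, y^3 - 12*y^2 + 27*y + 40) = y^2 - 4*y - 5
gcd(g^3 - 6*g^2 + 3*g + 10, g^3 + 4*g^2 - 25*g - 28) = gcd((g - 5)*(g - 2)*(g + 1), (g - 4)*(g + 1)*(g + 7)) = g + 1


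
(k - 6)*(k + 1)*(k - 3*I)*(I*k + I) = I*k^4 + 3*k^3 - 4*I*k^3 - 12*k^2 - 11*I*k^2 - 33*k - 6*I*k - 18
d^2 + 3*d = d*(d + 3)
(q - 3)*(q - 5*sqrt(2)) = q^2 - 5*sqrt(2)*q - 3*q + 15*sqrt(2)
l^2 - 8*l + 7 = (l - 7)*(l - 1)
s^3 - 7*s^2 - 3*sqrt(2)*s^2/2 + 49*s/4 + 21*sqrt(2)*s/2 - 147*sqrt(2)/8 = (s - 7/2)^2*(s - 3*sqrt(2)/2)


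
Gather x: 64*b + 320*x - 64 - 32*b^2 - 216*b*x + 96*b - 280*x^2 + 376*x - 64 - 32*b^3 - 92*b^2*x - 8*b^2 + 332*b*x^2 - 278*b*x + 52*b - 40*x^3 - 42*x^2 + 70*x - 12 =-32*b^3 - 40*b^2 + 212*b - 40*x^3 + x^2*(332*b - 322) + x*(-92*b^2 - 494*b + 766) - 140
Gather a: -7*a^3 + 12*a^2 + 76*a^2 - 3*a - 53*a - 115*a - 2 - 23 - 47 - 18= -7*a^3 + 88*a^2 - 171*a - 90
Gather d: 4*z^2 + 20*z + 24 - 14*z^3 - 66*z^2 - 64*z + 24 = -14*z^3 - 62*z^2 - 44*z + 48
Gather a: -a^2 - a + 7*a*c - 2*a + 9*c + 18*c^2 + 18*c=-a^2 + a*(7*c - 3) + 18*c^2 + 27*c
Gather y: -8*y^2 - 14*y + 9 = -8*y^2 - 14*y + 9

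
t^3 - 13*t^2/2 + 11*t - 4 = (t - 4)*(t - 2)*(t - 1/2)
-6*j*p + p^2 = p*(-6*j + p)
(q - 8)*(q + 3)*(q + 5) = q^3 - 49*q - 120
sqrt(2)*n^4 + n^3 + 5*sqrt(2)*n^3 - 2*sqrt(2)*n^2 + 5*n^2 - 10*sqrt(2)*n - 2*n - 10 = (n + 5)*(n - sqrt(2))*(n + sqrt(2))*(sqrt(2)*n + 1)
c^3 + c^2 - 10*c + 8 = (c - 2)*(c - 1)*(c + 4)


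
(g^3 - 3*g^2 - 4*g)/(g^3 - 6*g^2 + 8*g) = (g + 1)/(g - 2)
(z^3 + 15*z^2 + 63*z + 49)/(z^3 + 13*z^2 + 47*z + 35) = (z + 7)/(z + 5)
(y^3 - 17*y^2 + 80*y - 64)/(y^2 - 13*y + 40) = (y^2 - 9*y + 8)/(y - 5)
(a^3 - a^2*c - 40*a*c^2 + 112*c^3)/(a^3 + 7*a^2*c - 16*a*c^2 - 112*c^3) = (a - 4*c)/(a + 4*c)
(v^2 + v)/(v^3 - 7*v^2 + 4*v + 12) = v/(v^2 - 8*v + 12)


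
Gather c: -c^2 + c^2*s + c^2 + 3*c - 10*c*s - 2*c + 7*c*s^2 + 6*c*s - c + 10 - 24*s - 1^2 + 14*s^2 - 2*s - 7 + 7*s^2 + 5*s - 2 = c^2*s + c*(7*s^2 - 4*s) + 21*s^2 - 21*s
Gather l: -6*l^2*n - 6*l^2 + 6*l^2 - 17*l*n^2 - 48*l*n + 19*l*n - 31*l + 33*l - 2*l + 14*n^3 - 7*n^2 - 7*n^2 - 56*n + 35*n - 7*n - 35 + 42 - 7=-6*l^2*n + l*(-17*n^2 - 29*n) + 14*n^3 - 14*n^2 - 28*n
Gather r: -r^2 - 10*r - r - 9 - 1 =-r^2 - 11*r - 10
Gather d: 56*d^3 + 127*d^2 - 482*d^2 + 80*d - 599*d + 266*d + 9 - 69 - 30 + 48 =56*d^3 - 355*d^2 - 253*d - 42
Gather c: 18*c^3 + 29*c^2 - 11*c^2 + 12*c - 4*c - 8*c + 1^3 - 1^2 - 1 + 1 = 18*c^3 + 18*c^2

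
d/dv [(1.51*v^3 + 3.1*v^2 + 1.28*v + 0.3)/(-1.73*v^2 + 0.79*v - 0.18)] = (-2.6123*v^4 + 2.3858*v^3 + 3.848*v^2 - 0.0779999999999998*v - 0.4674)/(2.9929*v^4 - 2.7334*v^3 + 1.2469*v^2 - 0.2844*v + 0.0324)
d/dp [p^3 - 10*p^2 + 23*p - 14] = 3*p^2 - 20*p + 23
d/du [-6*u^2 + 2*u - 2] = 2 - 12*u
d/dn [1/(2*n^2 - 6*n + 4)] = (3/2 - n)/(n^2 - 3*n + 2)^2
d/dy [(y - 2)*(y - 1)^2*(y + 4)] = 4*y^3 - 22*y + 18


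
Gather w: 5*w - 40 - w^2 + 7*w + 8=-w^2 + 12*w - 32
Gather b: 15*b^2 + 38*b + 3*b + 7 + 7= 15*b^2 + 41*b + 14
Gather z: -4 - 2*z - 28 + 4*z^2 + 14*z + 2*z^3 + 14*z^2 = 2*z^3 + 18*z^2 + 12*z - 32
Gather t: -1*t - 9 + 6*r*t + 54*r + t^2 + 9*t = 54*r + t^2 + t*(6*r + 8) - 9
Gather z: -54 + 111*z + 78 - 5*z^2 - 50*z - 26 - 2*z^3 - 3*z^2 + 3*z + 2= -2*z^3 - 8*z^2 + 64*z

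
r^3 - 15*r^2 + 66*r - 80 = (r - 8)*(r - 5)*(r - 2)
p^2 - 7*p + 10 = (p - 5)*(p - 2)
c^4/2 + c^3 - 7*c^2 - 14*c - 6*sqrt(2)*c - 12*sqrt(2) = (c/2 + 1)*(c - 3*sqrt(2))*(c + sqrt(2))*(c + 2*sqrt(2))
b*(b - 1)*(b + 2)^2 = b^4 + 3*b^3 - 4*b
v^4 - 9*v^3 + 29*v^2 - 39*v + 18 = (v - 3)^2*(v - 2)*(v - 1)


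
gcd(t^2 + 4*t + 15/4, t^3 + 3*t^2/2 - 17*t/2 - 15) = t + 5/2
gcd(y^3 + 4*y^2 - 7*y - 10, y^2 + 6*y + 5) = y^2 + 6*y + 5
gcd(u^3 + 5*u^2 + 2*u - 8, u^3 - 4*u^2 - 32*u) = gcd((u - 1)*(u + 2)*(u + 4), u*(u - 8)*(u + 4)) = u + 4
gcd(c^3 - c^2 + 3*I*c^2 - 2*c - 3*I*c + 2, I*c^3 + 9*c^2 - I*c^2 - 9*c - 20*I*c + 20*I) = c - 1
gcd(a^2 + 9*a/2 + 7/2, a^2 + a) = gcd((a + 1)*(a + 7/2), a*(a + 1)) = a + 1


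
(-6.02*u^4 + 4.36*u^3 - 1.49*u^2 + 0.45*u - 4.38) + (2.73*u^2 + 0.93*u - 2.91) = -6.02*u^4 + 4.36*u^3 + 1.24*u^2 + 1.38*u - 7.29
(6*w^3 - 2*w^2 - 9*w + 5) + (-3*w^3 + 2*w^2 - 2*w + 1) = 3*w^3 - 11*w + 6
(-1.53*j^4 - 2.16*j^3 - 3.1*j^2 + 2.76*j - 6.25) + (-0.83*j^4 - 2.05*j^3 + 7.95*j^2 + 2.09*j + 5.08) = -2.36*j^4 - 4.21*j^3 + 4.85*j^2 + 4.85*j - 1.17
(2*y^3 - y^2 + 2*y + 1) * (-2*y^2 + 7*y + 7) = -4*y^5 + 16*y^4 + 3*y^3 + 5*y^2 + 21*y + 7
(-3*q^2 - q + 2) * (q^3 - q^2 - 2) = -3*q^5 + 2*q^4 + 3*q^3 + 4*q^2 + 2*q - 4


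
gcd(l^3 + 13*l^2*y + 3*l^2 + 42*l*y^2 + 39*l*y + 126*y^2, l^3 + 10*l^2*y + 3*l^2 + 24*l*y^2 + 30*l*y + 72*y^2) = l^2 + 6*l*y + 3*l + 18*y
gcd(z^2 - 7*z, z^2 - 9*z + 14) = z - 7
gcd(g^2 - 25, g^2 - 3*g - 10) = g - 5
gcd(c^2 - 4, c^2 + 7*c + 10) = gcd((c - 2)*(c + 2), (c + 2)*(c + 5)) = c + 2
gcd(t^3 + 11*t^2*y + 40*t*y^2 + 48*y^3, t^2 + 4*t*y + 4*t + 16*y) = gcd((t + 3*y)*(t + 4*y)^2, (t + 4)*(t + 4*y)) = t + 4*y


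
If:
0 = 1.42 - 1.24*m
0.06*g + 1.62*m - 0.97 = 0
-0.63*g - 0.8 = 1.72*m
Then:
No Solution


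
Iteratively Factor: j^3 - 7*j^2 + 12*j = (j - 3)*(j^2 - 4*j) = (j - 4)*(j - 3)*(j)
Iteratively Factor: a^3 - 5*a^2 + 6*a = (a)*(a^2 - 5*a + 6) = a*(a - 3)*(a - 2)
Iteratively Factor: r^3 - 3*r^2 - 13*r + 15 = (r + 3)*(r^2 - 6*r + 5) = (r - 5)*(r + 3)*(r - 1)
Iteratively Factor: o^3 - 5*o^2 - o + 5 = (o + 1)*(o^2 - 6*o + 5) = (o - 5)*(o + 1)*(o - 1)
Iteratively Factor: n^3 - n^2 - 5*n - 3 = (n + 1)*(n^2 - 2*n - 3) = (n - 3)*(n + 1)*(n + 1)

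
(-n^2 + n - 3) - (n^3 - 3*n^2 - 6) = -n^3 + 2*n^2 + n + 3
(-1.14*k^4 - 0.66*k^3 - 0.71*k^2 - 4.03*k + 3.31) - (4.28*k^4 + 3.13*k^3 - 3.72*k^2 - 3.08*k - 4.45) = -5.42*k^4 - 3.79*k^3 + 3.01*k^2 - 0.95*k + 7.76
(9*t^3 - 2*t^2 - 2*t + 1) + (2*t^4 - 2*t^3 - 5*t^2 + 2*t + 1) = 2*t^4 + 7*t^3 - 7*t^2 + 2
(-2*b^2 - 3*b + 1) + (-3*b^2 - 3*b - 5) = -5*b^2 - 6*b - 4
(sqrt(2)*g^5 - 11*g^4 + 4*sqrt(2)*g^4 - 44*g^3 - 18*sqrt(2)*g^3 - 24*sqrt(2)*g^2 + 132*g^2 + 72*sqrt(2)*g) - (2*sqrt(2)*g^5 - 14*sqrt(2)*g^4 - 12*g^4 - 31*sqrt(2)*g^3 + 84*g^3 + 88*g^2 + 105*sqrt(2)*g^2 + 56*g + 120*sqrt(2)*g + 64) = -sqrt(2)*g^5 + g^4 + 18*sqrt(2)*g^4 - 128*g^3 + 13*sqrt(2)*g^3 - 129*sqrt(2)*g^2 + 44*g^2 - 48*sqrt(2)*g - 56*g - 64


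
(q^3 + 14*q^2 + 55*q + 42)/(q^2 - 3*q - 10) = (q^3 + 14*q^2 + 55*q + 42)/(q^2 - 3*q - 10)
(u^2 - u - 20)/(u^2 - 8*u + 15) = (u + 4)/(u - 3)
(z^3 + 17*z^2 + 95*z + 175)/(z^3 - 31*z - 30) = (z^2 + 12*z + 35)/(z^2 - 5*z - 6)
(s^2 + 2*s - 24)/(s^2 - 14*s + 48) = (s^2 + 2*s - 24)/(s^2 - 14*s + 48)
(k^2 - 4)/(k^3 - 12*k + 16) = (k + 2)/(k^2 + 2*k - 8)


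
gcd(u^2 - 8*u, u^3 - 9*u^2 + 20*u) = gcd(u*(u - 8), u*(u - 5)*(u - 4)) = u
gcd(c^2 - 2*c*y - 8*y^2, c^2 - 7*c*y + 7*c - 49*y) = 1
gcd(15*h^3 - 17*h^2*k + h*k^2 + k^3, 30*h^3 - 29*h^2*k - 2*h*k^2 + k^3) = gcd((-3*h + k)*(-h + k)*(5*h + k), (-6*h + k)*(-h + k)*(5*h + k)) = 5*h^2 - 4*h*k - k^2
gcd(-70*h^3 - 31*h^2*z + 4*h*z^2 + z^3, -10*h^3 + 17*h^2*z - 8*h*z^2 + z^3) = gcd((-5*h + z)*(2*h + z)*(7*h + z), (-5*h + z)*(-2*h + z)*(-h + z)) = -5*h + z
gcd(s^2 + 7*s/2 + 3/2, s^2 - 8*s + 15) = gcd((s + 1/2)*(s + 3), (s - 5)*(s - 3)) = 1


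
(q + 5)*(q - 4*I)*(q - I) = q^3 + 5*q^2 - 5*I*q^2 - 4*q - 25*I*q - 20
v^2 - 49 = (v - 7)*(v + 7)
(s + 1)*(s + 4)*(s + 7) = s^3 + 12*s^2 + 39*s + 28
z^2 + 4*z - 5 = (z - 1)*(z + 5)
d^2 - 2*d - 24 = (d - 6)*(d + 4)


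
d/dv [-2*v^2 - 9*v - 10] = -4*v - 9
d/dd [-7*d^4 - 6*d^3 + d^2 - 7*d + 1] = -28*d^3 - 18*d^2 + 2*d - 7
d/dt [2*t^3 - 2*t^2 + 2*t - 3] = 6*t^2 - 4*t + 2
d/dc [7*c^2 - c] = 14*c - 1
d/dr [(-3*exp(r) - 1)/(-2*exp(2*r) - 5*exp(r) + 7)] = (-(3*exp(r) + 1)*(4*exp(r) + 5) + 6*exp(2*r) + 15*exp(r) - 21)*exp(r)/(2*exp(2*r) + 5*exp(r) - 7)^2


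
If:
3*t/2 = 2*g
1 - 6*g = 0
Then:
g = 1/6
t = 2/9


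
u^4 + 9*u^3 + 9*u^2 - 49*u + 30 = (u - 1)^2*(u + 5)*(u + 6)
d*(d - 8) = d^2 - 8*d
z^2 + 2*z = z*(z + 2)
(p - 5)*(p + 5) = p^2 - 25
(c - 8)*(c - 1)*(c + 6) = c^3 - 3*c^2 - 46*c + 48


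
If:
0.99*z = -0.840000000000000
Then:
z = -0.85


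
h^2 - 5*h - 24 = (h - 8)*(h + 3)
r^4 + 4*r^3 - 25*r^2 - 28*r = r*(r - 4)*(r + 1)*(r + 7)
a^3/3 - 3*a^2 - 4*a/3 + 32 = (a/3 + 1)*(a - 8)*(a - 4)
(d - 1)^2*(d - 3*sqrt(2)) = d^3 - 3*sqrt(2)*d^2 - 2*d^2 + d + 6*sqrt(2)*d - 3*sqrt(2)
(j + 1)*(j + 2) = j^2 + 3*j + 2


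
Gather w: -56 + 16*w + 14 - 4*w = 12*w - 42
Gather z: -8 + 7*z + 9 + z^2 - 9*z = z^2 - 2*z + 1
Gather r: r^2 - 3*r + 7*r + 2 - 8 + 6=r^2 + 4*r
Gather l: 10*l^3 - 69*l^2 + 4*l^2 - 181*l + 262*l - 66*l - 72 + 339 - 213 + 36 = 10*l^3 - 65*l^2 + 15*l + 90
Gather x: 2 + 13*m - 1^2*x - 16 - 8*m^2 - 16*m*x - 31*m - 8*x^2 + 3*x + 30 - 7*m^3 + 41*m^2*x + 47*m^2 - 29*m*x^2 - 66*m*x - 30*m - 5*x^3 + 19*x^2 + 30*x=-7*m^3 + 39*m^2 - 48*m - 5*x^3 + x^2*(11 - 29*m) + x*(41*m^2 - 82*m + 32) + 16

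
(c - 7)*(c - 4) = c^2 - 11*c + 28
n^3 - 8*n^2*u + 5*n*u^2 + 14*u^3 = (n - 7*u)*(n - 2*u)*(n + u)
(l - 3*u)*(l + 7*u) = l^2 + 4*l*u - 21*u^2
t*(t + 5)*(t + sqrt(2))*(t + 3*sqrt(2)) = t^4 + 5*t^3 + 4*sqrt(2)*t^3 + 6*t^2 + 20*sqrt(2)*t^2 + 30*t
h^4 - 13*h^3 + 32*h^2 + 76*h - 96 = (h - 8)*(h - 6)*(h - 1)*(h + 2)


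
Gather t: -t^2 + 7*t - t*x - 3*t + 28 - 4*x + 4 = -t^2 + t*(4 - x) - 4*x + 32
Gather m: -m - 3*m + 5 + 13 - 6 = 12 - 4*m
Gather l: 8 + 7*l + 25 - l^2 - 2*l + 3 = -l^2 + 5*l + 36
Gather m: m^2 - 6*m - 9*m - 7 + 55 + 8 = m^2 - 15*m + 56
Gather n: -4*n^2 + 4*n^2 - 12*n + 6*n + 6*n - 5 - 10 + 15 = 0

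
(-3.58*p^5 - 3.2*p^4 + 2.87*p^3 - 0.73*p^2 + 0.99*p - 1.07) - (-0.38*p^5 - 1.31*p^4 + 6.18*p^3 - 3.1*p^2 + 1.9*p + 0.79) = -3.2*p^5 - 1.89*p^4 - 3.31*p^3 + 2.37*p^2 - 0.91*p - 1.86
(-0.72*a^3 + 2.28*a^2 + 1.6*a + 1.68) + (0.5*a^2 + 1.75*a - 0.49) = -0.72*a^3 + 2.78*a^2 + 3.35*a + 1.19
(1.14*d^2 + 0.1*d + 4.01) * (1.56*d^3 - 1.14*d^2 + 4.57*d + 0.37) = 1.7784*d^5 - 1.1436*d^4 + 11.3514*d^3 - 3.6926*d^2 + 18.3627*d + 1.4837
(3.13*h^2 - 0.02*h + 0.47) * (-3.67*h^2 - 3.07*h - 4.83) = -11.4871*h^4 - 9.5357*h^3 - 16.7814*h^2 - 1.3463*h - 2.2701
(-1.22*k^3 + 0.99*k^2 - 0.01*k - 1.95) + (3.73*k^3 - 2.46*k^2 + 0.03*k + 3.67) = 2.51*k^3 - 1.47*k^2 + 0.02*k + 1.72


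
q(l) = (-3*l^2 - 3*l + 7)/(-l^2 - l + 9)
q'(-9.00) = 0.09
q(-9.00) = 3.32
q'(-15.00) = 0.01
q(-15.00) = 3.10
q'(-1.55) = 0.63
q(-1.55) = 0.55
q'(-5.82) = 0.59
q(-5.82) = 4.05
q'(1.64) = -3.92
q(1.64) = -1.28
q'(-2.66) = 4.11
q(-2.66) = -1.36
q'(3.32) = -5.35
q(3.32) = 6.74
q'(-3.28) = 48.03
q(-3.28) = -10.14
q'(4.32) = -0.99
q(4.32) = 4.43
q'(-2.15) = 1.55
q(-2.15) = -0.06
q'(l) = (-6*l - 3)/(-l^2 - l + 9) + (2*l + 1)*(-3*l^2 - 3*l + 7)/(-l^2 - l + 9)^2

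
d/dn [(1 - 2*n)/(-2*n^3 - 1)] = 2*(-4*n^3 + 3*n^2 + 1)/(4*n^6 + 4*n^3 + 1)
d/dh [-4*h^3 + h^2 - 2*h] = -12*h^2 + 2*h - 2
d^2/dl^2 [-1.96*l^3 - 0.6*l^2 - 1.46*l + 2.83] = -11.76*l - 1.2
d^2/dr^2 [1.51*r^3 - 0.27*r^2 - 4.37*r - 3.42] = 9.06*r - 0.54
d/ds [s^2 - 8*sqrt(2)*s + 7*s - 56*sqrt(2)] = 2*s - 8*sqrt(2) + 7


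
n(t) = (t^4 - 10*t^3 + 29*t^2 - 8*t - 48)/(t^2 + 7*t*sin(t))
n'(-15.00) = -119.86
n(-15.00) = 310.19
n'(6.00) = -2.08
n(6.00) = 3.46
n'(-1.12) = -11.74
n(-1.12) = 1.56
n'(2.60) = 0.56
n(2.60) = -0.17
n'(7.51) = 2.40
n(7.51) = 4.47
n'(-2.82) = -61.82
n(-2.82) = 34.72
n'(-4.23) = -130.04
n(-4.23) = -189.70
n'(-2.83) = -63.46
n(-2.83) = 35.34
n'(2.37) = 0.78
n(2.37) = -0.33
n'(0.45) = 135.64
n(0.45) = -29.63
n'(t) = (4*t^3 - 30*t^2 + 58*t - 8)/(t^2 + 7*t*sin(t)) + (-7*t*cos(t) - 2*t - 7*sin(t))*(t^4 - 10*t^3 + 29*t^2 - 8*t - 48)/(t^2 + 7*t*sin(t))^2 = (2*t*(t + 7*sin(t))*(2*t^3 - 15*t^2 + 29*t - 4) + (7*t*cos(t) + 2*t + 7*sin(t))*(-t^4 + 10*t^3 - 29*t^2 + 8*t + 48))/(t^2*(t + 7*sin(t))^2)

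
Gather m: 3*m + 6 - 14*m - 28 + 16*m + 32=5*m + 10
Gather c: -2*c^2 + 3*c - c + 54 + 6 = -2*c^2 + 2*c + 60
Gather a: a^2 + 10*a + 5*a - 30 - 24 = a^2 + 15*a - 54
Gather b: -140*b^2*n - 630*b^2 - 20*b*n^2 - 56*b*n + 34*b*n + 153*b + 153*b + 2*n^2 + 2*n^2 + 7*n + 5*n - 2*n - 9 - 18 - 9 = b^2*(-140*n - 630) + b*(-20*n^2 - 22*n + 306) + 4*n^2 + 10*n - 36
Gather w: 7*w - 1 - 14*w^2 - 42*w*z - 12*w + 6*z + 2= -14*w^2 + w*(-42*z - 5) + 6*z + 1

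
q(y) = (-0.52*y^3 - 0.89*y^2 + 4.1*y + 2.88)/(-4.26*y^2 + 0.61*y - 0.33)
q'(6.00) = 0.16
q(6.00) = 0.78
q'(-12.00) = 0.13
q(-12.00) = -1.17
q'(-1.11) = -0.13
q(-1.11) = 0.33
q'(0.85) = 3.79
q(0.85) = -1.87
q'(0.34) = 19.70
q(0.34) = -6.75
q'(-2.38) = 0.17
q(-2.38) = 0.19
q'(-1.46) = 0.09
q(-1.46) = 0.33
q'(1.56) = 0.94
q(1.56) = -0.53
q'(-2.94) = 0.17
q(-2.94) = 0.09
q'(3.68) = 0.23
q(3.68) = 0.36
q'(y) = (8.52*y - 0.61)*(-0.52*y^3 - 0.89*y^2 + 4.1*y + 2.88)/(-4.26*y^2 + 0.61*y - 0.33)^2 + (-1.56*y^2 - 1.78*y + 4.1)/(-4.26*y^2 + 0.61*y - 0.33)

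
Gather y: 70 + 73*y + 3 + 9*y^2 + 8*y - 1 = 9*y^2 + 81*y + 72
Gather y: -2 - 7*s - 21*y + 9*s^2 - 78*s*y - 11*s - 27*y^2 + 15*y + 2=9*s^2 - 18*s - 27*y^2 + y*(-78*s - 6)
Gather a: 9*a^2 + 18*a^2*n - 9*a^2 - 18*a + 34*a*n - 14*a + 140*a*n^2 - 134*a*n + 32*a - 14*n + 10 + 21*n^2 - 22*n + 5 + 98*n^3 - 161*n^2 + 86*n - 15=18*a^2*n + a*(140*n^2 - 100*n) + 98*n^3 - 140*n^2 + 50*n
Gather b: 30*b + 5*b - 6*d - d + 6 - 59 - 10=35*b - 7*d - 63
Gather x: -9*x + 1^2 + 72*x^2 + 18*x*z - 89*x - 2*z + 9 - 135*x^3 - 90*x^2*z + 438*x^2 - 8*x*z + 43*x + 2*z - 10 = -135*x^3 + x^2*(510 - 90*z) + x*(10*z - 55)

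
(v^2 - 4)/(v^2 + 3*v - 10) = (v + 2)/(v + 5)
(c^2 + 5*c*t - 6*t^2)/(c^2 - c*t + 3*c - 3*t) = (c + 6*t)/(c + 3)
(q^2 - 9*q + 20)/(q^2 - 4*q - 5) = (q - 4)/(q + 1)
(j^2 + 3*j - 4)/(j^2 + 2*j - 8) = (j - 1)/(j - 2)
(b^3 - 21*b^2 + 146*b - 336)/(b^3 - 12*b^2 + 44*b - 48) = (b^2 - 15*b + 56)/(b^2 - 6*b + 8)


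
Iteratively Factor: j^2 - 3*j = (j)*(j - 3)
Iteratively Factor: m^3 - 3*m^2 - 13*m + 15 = (m - 1)*(m^2 - 2*m - 15) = (m - 5)*(m - 1)*(m + 3)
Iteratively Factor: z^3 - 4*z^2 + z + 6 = (z - 2)*(z^2 - 2*z - 3) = (z - 2)*(z + 1)*(z - 3)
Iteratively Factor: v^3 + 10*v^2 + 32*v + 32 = (v + 4)*(v^2 + 6*v + 8) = (v + 4)^2*(v + 2)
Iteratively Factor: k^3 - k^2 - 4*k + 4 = (k + 2)*(k^2 - 3*k + 2) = (k - 1)*(k + 2)*(k - 2)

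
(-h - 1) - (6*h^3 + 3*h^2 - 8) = -6*h^3 - 3*h^2 - h + 7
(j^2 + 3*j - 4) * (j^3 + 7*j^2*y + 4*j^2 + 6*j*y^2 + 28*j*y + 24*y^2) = j^5 + 7*j^4*y + 7*j^4 + 6*j^3*y^2 + 49*j^3*y + 8*j^3 + 42*j^2*y^2 + 56*j^2*y - 16*j^2 + 48*j*y^2 - 112*j*y - 96*y^2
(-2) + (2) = 0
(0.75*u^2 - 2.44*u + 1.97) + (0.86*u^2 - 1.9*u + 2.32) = 1.61*u^2 - 4.34*u + 4.29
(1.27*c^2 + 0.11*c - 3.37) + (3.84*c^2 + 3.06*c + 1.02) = 5.11*c^2 + 3.17*c - 2.35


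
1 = 1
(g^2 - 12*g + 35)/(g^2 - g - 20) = (g - 7)/(g + 4)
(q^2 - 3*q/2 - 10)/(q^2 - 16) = (q + 5/2)/(q + 4)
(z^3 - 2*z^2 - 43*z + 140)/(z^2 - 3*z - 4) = (z^2 + 2*z - 35)/(z + 1)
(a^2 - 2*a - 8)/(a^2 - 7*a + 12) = (a + 2)/(a - 3)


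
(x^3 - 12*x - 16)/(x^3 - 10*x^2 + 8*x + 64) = (x + 2)/(x - 8)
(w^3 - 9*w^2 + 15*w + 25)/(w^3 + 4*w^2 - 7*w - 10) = (w^2 - 10*w + 25)/(w^2 + 3*w - 10)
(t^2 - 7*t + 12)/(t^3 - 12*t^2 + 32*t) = (t - 3)/(t*(t - 8))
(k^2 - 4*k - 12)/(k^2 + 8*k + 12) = (k - 6)/(k + 6)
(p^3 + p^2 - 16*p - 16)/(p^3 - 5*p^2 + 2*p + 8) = (p + 4)/(p - 2)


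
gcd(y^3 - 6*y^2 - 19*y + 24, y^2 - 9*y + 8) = y^2 - 9*y + 8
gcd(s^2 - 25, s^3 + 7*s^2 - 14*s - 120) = s + 5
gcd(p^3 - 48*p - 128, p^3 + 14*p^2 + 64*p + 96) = p^2 + 8*p + 16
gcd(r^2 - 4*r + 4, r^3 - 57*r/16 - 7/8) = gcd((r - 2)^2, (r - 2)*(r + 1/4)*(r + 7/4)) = r - 2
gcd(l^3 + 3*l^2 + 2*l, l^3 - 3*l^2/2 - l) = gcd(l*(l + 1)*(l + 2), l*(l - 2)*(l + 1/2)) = l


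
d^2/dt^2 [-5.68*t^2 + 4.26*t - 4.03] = -11.3600000000000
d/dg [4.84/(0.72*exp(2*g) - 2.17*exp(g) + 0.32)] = (10.5028 - 6.9696*exp(g))*exp(g)/(0.72*exp(2*g) - 2.17*exp(g) + 0.32)^2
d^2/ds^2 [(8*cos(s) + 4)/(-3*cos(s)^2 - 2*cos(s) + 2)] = 24*(4*(1 - cos(s)^2)^2 + 3*cos(s)^5 + 9*cos(s)^3 + 5*cos(s)^2 - 16*cos(s) - 10)/(3*cos(s)^2 + 2*cos(s) - 2)^3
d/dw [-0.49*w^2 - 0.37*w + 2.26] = -0.98*w - 0.37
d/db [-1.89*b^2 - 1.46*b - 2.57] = -3.78*b - 1.46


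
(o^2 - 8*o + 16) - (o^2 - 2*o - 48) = 64 - 6*o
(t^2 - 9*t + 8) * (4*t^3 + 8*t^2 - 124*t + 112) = 4*t^5 - 28*t^4 - 164*t^3 + 1292*t^2 - 2000*t + 896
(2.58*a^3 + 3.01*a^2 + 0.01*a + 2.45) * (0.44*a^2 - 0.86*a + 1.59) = 1.1352*a^5 - 0.8944*a^4 + 1.518*a^3 + 5.8553*a^2 - 2.0911*a + 3.8955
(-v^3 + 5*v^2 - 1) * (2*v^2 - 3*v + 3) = -2*v^5 + 13*v^4 - 18*v^3 + 13*v^2 + 3*v - 3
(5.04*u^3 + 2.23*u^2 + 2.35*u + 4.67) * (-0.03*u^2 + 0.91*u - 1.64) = -0.1512*u^5 + 4.5195*u^4 - 6.3068*u^3 - 1.6588*u^2 + 0.3957*u - 7.6588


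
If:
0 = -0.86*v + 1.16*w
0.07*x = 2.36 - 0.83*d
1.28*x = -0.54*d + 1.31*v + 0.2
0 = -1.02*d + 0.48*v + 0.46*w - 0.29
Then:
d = 2.61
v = 3.60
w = 2.67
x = 2.74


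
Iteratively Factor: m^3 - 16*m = (m + 4)*(m^2 - 4*m) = (m - 4)*(m + 4)*(m)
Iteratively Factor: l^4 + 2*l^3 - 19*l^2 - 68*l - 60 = (l + 3)*(l^3 - l^2 - 16*l - 20) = (l + 2)*(l + 3)*(l^2 - 3*l - 10) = (l - 5)*(l + 2)*(l + 3)*(l + 2)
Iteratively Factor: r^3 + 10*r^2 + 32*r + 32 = (r + 4)*(r^2 + 6*r + 8) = (r + 4)^2*(r + 2)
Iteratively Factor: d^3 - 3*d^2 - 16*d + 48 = (d - 3)*(d^2 - 16) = (d - 4)*(d - 3)*(d + 4)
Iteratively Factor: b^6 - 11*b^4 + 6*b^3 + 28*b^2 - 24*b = (b + 2)*(b^5 - 2*b^4 - 7*b^3 + 20*b^2 - 12*b) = b*(b + 2)*(b^4 - 2*b^3 - 7*b^2 + 20*b - 12) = b*(b + 2)*(b + 3)*(b^3 - 5*b^2 + 8*b - 4) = b*(b - 2)*(b + 2)*(b + 3)*(b^2 - 3*b + 2) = b*(b - 2)^2*(b + 2)*(b + 3)*(b - 1)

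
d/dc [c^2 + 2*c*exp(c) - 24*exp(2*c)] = 2*c*exp(c) + 2*c - 48*exp(2*c) + 2*exp(c)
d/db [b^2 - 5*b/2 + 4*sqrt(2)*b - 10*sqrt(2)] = 2*b - 5/2 + 4*sqrt(2)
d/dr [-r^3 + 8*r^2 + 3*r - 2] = -3*r^2 + 16*r + 3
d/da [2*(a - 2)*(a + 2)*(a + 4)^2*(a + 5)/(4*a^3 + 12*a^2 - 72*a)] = (a^7 + 11*a^6 + 3*a^5 - 287*a^4 - 712*a^3 + 564*a^2 + 960*a - 2880)/(a^2*(a^4 + 6*a^3 - 27*a^2 - 108*a + 324))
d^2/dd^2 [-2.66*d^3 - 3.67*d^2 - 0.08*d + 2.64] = -15.96*d - 7.34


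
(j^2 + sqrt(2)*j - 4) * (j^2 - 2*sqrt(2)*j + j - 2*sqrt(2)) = j^4 - sqrt(2)*j^3 + j^3 - 8*j^2 - sqrt(2)*j^2 - 8*j + 8*sqrt(2)*j + 8*sqrt(2)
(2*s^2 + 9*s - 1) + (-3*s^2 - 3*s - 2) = -s^2 + 6*s - 3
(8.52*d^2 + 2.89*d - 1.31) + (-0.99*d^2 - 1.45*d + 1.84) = 7.53*d^2 + 1.44*d + 0.53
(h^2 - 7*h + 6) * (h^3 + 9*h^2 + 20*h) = h^5 + 2*h^4 - 37*h^3 - 86*h^2 + 120*h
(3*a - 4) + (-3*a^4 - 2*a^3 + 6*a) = -3*a^4 - 2*a^3 + 9*a - 4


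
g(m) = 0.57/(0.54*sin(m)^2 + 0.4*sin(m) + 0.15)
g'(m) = 0.57*(-1.08*sin(m)*cos(m) - 0.4*cos(m))/(0.54*sin(m)^2 + 0.4*sin(m) + 0.15)^2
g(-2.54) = 5.90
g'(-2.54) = -10.64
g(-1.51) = 1.97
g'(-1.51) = 0.28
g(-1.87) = 2.19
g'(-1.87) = -1.56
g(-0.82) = 3.90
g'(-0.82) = 7.09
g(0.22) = 2.17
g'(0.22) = -5.11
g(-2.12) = 2.83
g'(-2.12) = -3.81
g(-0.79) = 4.12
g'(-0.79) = 7.70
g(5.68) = 5.88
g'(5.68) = 10.64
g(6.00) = 7.09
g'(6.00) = -8.32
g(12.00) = 6.27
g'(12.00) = 10.46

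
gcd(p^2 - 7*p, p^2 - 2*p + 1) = 1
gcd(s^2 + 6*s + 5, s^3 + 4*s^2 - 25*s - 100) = s + 5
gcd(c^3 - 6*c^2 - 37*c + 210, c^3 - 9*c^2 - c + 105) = c^2 - 12*c + 35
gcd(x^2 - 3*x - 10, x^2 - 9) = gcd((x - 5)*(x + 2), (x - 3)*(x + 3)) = 1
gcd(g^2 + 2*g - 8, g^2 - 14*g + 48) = 1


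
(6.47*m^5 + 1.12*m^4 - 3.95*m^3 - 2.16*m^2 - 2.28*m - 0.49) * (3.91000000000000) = 25.2977*m^5 + 4.3792*m^4 - 15.4445*m^3 - 8.4456*m^2 - 8.9148*m - 1.9159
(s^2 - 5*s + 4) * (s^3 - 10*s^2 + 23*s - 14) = s^5 - 15*s^4 + 77*s^3 - 169*s^2 + 162*s - 56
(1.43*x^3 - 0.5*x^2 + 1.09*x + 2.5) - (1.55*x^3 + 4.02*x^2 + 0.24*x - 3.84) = -0.12*x^3 - 4.52*x^2 + 0.85*x + 6.34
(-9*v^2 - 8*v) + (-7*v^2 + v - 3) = -16*v^2 - 7*v - 3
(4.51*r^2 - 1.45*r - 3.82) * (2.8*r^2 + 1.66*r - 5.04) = 12.628*r^4 + 3.4266*r^3 - 35.8334*r^2 + 0.9668*r + 19.2528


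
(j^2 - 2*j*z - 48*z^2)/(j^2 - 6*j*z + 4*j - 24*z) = (j^2 - 2*j*z - 48*z^2)/(j^2 - 6*j*z + 4*j - 24*z)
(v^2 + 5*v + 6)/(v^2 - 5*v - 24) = (v + 2)/(v - 8)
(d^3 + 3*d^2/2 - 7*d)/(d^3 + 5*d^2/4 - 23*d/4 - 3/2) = 2*d*(2*d + 7)/(4*d^2 + 13*d + 3)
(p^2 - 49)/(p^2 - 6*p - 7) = (p + 7)/(p + 1)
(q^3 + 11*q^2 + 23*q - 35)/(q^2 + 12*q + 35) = q - 1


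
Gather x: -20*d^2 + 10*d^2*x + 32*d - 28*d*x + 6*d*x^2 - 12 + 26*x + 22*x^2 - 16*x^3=-20*d^2 + 32*d - 16*x^3 + x^2*(6*d + 22) + x*(10*d^2 - 28*d + 26) - 12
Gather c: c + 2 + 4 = c + 6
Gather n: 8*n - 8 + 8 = 8*n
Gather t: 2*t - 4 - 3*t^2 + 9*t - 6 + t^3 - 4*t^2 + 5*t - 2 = t^3 - 7*t^2 + 16*t - 12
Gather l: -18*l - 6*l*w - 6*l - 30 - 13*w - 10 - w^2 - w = l*(-6*w - 24) - w^2 - 14*w - 40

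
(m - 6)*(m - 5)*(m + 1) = m^3 - 10*m^2 + 19*m + 30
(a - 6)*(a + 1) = a^2 - 5*a - 6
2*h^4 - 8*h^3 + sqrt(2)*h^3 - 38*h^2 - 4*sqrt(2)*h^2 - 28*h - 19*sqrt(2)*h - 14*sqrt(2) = (h - 7)*(h + 2)*(sqrt(2)*h + 1)*(sqrt(2)*h + sqrt(2))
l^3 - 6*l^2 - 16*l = l*(l - 8)*(l + 2)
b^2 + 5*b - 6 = (b - 1)*(b + 6)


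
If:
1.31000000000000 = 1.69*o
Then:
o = 0.78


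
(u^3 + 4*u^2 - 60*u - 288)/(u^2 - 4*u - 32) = (u^2 + 12*u + 36)/(u + 4)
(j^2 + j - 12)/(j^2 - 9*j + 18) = (j + 4)/(j - 6)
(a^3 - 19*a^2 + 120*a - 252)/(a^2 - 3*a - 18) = (a^2 - 13*a + 42)/(a + 3)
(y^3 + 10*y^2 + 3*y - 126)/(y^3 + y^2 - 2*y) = (y^3 + 10*y^2 + 3*y - 126)/(y*(y^2 + y - 2))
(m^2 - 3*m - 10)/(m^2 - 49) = (m^2 - 3*m - 10)/(m^2 - 49)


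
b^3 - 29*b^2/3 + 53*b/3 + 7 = (b - 7)*(b - 3)*(b + 1/3)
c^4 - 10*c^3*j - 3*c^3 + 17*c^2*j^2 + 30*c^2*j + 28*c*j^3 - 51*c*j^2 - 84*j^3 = (c - 3)*(c - 7*j)*(c - 4*j)*(c + j)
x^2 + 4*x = x*(x + 4)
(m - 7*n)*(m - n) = m^2 - 8*m*n + 7*n^2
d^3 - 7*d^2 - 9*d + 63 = (d - 7)*(d - 3)*(d + 3)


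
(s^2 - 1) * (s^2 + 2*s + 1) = s^4 + 2*s^3 - 2*s - 1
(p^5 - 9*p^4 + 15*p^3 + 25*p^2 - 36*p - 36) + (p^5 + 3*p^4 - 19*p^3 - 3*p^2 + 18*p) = 2*p^5 - 6*p^4 - 4*p^3 + 22*p^2 - 18*p - 36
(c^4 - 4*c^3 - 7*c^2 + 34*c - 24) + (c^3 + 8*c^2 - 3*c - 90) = c^4 - 3*c^3 + c^2 + 31*c - 114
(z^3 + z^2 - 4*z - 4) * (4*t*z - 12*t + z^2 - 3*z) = 4*t*z^4 - 8*t*z^3 - 28*t*z^2 + 32*t*z + 48*t + z^5 - 2*z^4 - 7*z^3 + 8*z^2 + 12*z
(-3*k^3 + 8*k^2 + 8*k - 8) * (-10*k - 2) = 30*k^4 - 74*k^3 - 96*k^2 + 64*k + 16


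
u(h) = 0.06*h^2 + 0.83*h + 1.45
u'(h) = 0.12*h + 0.83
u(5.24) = 7.45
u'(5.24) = 1.46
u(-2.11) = -0.03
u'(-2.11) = 0.58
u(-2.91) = -0.46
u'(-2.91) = 0.48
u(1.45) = 2.78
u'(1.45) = 1.00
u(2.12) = 3.48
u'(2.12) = 1.08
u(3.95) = 5.66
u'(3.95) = 1.30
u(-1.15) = 0.57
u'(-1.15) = 0.69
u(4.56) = 6.48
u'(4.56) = 1.38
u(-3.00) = -0.50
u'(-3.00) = 0.47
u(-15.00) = 2.50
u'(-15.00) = -0.97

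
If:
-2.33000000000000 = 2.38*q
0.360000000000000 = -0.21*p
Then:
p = -1.71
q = -0.98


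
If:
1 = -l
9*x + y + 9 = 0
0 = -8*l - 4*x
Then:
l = -1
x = 2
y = -27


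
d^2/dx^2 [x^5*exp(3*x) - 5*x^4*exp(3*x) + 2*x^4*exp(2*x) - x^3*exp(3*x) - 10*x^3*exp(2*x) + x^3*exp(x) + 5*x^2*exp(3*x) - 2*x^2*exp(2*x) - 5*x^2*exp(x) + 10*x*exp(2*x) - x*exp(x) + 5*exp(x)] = (9*x^5*exp(2*x) - 15*x^4*exp(2*x) + 8*x^4*exp(x) - 109*x^3*exp(2*x) - 8*x^3*exp(x) + x^3 - 33*x^2*exp(2*x) - 104*x^2*exp(x) + x^2 + 54*x*exp(2*x) - 36*x*exp(x) - 15*x + 10*exp(2*x) + 36*exp(x) - 7)*exp(x)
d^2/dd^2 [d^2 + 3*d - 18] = 2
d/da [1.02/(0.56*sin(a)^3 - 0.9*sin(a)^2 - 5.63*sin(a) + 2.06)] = (-1.7136*sin(a)^2 + 1.836*sin(a) + 5.7426)*cos(a)/(0.56*sin(a)^3 - 0.9*sin(a)^2 - 5.63*sin(a) + 2.06)^2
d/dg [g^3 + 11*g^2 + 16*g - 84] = 3*g^2 + 22*g + 16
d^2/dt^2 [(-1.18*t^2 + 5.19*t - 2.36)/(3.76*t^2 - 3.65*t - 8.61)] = (114.359648*t^3 - 429.393504*t^2 + 1202.445744*t - 716.844418)/(53.157376*t^6 - 154.80672*t^5 - 214.896408*t^4 + 660.354715*t^3 + 492.089913*t^2 - 811.746495*t - 638.277381)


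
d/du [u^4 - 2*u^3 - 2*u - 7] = 4*u^3 - 6*u^2 - 2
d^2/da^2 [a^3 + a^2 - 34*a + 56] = 6*a + 2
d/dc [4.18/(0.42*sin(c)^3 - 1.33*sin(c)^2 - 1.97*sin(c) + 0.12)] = (-5.2668*sin(c)^2 + 11.1188*sin(c) + 8.2346)*cos(c)/(0.42*sin(c)^3 - 1.33*sin(c)^2 - 1.97*sin(c) + 0.12)^2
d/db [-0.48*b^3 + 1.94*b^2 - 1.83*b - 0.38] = -1.44*b^2 + 3.88*b - 1.83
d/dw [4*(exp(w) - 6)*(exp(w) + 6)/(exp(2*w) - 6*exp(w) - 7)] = (-24*exp(2*w) + 232*exp(w) - 864)*exp(w)/(exp(4*w) - 12*exp(3*w) + 22*exp(2*w) + 84*exp(w) + 49)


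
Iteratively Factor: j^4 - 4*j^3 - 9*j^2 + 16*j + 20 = (j - 5)*(j^3 + j^2 - 4*j - 4) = (j - 5)*(j - 2)*(j^2 + 3*j + 2) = (j - 5)*(j - 2)*(j + 2)*(j + 1)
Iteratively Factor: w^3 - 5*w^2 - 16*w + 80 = (w - 5)*(w^2 - 16) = (w - 5)*(w - 4)*(w + 4)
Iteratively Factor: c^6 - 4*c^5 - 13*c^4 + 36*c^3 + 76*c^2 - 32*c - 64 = (c - 4)*(c^5 - 13*c^3 - 16*c^2 + 12*c + 16) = (c - 4)^2*(c^4 + 4*c^3 + 3*c^2 - 4*c - 4) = (c - 4)^2*(c + 1)*(c^3 + 3*c^2 - 4) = (c - 4)^2*(c + 1)*(c + 2)*(c^2 + c - 2) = (c - 4)^2*(c - 1)*(c + 1)*(c + 2)*(c + 2)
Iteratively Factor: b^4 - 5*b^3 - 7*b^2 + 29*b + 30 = (b + 1)*(b^3 - 6*b^2 - b + 30) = (b - 3)*(b + 1)*(b^2 - 3*b - 10) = (b - 5)*(b - 3)*(b + 1)*(b + 2)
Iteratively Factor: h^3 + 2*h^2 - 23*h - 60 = (h + 4)*(h^2 - 2*h - 15) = (h + 3)*(h + 4)*(h - 5)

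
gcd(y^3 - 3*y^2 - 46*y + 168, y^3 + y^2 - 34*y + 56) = y^2 + 3*y - 28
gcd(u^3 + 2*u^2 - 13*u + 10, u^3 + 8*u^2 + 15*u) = u + 5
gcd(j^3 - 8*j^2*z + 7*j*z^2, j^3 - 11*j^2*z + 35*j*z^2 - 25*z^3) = -j + z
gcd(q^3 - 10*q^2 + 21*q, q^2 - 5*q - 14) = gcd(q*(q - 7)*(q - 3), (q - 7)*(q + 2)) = q - 7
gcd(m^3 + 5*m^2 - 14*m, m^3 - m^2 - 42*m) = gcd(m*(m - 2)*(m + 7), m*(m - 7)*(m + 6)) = m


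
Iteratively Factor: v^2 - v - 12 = (v + 3)*(v - 4)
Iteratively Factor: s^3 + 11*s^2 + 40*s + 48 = (s + 3)*(s^2 + 8*s + 16) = (s + 3)*(s + 4)*(s + 4)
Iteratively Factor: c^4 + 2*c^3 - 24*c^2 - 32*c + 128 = (c + 4)*(c^3 - 2*c^2 - 16*c + 32) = (c - 4)*(c + 4)*(c^2 + 2*c - 8) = (c - 4)*(c - 2)*(c + 4)*(c + 4)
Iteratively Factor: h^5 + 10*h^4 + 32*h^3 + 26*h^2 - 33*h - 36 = (h + 3)*(h^4 + 7*h^3 + 11*h^2 - 7*h - 12) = (h + 3)*(h + 4)*(h^3 + 3*h^2 - h - 3) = (h + 1)*(h + 3)*(h + 4)*(h^2 + 2*h - 3) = (h - 1)*(h + 1)*(h + 3)*(h + 4)*(h + 3)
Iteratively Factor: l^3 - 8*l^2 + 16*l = (l - 4)*(l^2 - 4*l) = (l - 4)^2*(l)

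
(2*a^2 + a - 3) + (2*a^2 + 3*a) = 4*a^2 + 4*a - 3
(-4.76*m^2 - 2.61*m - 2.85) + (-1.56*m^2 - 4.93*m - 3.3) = -6.32*m^2 - 7.54*m - 6.15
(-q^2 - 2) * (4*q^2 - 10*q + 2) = -4*q^4 + 10*q^3 - 10*q^2 + 20*q - 4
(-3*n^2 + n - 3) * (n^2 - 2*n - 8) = -3*n^4 + 7*n^3 + 19*n^2 - 2*n + 24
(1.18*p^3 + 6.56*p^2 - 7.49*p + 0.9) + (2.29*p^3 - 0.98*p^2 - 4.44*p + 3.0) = 3.47*p^3 + 5.58*p^2 - 11.93*p + 3.9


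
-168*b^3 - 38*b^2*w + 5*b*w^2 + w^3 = (-6*b + w)*(4*b + w)*(7*b + w)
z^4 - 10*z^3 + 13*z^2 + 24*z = z*(z - 8)*(z - 3)*(z + 1)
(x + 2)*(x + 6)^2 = x^3 + 14*x^2 + 60*x + 72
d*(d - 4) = d^2 - 4*d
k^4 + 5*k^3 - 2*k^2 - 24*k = k*(k - 2)*(k + 3)*(k + 4)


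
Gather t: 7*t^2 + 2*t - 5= 7*t^2 + 2*t - 5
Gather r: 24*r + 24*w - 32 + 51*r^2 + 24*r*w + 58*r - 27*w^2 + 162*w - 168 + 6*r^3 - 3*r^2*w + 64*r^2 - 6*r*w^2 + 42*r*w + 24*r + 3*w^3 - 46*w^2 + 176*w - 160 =6*r^3 + r^2*(115 - 3*w) + r*(-6*w^2 + 66*w + 106) + 3*w^3 - 73*w^2 + 362*w - 360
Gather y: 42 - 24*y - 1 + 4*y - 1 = 40 - 20*y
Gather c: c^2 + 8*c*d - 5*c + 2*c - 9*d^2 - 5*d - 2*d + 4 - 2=c^2 + c*(8*d - 3) - 9*d^2 - 7*d + 2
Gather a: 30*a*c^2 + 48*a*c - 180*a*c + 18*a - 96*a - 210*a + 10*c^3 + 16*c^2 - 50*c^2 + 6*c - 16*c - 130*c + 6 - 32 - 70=a*(30*c^2 - 132*c - 288) + 10*c^3 - 34*c^2 - 140*c - 96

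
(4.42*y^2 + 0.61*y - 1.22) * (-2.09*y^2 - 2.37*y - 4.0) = -9.2378*y^4 - 11.7503*y^3 - 16.5759*y^2 + 0.4514*y + 4.88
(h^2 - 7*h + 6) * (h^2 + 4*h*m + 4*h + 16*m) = h^4 + 4*h^3*m - 3*h^3 - 12*h^2*m - 22*h^2 - 88*h*m + 24*h + 96*m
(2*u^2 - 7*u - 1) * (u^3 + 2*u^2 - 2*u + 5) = 2*u^5 - 3*u^4 - 19*u^3 + 22*u^2 - 33*u - 5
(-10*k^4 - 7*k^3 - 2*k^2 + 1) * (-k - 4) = 10*k^5 + 47*k^4 + 30*k^3 + 8*k^2 - k - 4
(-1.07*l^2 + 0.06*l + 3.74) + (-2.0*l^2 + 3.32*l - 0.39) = -3.07*l^2 + 3.38*l + 3.35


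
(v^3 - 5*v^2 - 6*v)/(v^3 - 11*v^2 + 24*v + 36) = v/(v - 6)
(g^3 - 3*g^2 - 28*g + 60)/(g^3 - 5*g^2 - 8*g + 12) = (g^2 + 3*g - 10)/(g^2 + g - 2)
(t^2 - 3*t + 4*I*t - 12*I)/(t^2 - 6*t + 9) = (t + 4*I)/(t - 3)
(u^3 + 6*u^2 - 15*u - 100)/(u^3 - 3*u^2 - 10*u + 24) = (u^2 + 10*u + 25)/(u^2 + u - 6)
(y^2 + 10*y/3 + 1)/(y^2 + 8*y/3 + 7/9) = 3*(y + 3)/(3*y + 7)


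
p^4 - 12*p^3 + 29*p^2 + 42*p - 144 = (p - 8)*(p - 3)^2*(p + 2)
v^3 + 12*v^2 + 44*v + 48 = (v + 2)*(v + 4)*(v + 6)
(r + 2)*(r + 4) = r^2 + 6*r + 8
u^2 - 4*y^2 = (u - 2*y)*(u + 2*y)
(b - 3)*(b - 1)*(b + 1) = b^3 - 3*b^2 - b + 3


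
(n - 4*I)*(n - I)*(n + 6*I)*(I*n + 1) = I*n^4 + 27*I*n^2 + 50*n - 24*I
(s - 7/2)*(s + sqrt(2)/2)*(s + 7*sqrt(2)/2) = s^3 - 7*s^2/2 + 4*sqrt(2)*s^2 - 14*sqrt(2)*s + 7*s/2 - 49/4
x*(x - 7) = x^2 - 7*x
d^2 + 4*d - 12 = (d - 2)*(d + 6)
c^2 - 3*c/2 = c*(c - 3/2)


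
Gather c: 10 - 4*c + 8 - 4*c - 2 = 16 - 8*c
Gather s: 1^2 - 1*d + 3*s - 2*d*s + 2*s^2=-d + 2*s^2 + s*(3 - 2*d) + 1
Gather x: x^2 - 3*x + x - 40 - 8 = x^2 - 2*x - 48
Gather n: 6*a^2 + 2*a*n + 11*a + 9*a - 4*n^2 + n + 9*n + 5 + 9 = 6*a^2 + 20*a - 4*n^2 + n*(2*a + 10) + 14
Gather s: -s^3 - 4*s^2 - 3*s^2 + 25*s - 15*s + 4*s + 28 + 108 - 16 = -s^3 - 7*s^2 + 14*s + 120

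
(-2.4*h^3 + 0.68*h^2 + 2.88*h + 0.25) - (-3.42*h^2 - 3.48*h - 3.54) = -2.4*h^3 + 4.1*h^2 + 6.36*h + 3.79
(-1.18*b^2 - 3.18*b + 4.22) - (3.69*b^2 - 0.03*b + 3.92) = -4.87*b^2 - 3.15*b + 0.3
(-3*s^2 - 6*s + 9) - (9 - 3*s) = -3*s^2 - 3*s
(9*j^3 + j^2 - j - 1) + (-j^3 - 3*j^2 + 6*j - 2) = 8*j^3 - 2*j^2 + 5*j - 3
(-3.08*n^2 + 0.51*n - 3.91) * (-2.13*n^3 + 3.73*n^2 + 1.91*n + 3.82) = 6.5604*n^5 - 12.5747*n^4 + 4.3478*n^3 - 25.3758*n^2 - 5.5199*n - 14.9362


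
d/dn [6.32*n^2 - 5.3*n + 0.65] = 12.64*n - 5.3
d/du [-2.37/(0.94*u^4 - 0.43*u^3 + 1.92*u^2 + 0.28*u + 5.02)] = (8.9112*u^3 - 3.0573*u^2 + 9.1008*u + 0.6636)/(0.94*u^4 - 0.43*u^3 + 1.92*u^2 + 0.28*u + 5.02)^2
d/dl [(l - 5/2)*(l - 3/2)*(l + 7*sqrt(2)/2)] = 3*l^2 - 8*l + 7*sqrt(2)*l - 14*sqrt(2) + 15/4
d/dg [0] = 0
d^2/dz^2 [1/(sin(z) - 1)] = -(sin(z) + 2)/(sin(z) - 1)^2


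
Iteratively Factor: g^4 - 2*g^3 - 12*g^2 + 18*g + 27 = (g + 1)*(g^3 - 3*g^2 - 9*g + 27) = (g - 3)*(g + 1)*(g^2 - 9) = (g - 3)^2*(g + 1)*(g + 3)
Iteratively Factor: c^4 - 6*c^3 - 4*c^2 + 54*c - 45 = (c - 3)*(c^3 - 3*c^2 - 13*c + 15) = (c - 3)*(c + 3)*(c^2 - 6*c + 5) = (c - 5)*(c - 3)*(c + 3)*(c - 1)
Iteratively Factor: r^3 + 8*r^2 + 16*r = (r + 4)*(r^2 + 4*r) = r*(r + 4)*(r + 4)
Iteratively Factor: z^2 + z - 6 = (z - 2)*(z + 3)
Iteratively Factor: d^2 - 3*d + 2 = (d - 1)*(d - 2)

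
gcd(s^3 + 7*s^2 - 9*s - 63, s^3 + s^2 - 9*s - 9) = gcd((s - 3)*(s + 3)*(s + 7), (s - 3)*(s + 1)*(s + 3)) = s^2 - 9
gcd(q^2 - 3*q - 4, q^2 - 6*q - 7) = q + 1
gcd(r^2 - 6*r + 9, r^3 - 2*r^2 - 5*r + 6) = r - 3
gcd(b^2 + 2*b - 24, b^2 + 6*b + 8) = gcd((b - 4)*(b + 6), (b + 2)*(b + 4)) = 1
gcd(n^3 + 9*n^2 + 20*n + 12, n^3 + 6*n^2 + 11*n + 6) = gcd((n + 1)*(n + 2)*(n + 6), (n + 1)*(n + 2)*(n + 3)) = n^2 + 3*n + 2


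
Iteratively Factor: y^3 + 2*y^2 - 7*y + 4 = (y - 1)*(y^2 + 3*y - 4) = (y - 1)*(y + 4)*(y - 1)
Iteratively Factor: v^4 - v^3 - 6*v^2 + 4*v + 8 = (v + 1)*(v^3 - 2*v^2 - 4*v + 8) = (v - 2)*(v + 1)*(v^2 - 4) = (v - 2)*(v + 1)*(v + 2)*(v - 2)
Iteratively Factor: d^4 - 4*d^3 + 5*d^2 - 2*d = (d - 2)*(d^3 - 2*d^2 + d) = (d - 2)*(d - 1)*(d^2 - d) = d*(d - 2)*(d - 1)*(d - 1)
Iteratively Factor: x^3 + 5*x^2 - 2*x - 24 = (x - 2)*(x^2 + 7*x + 12) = (x - 2)*(x + 3)*(x + 4)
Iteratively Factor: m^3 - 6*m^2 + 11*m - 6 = (m - 1)*(m^2 - 5*m + 6) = (m - 2)*(m - 1)*(m - 3)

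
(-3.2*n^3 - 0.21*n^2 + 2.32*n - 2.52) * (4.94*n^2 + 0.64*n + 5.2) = -15.808*n^5 - 3.0854*n^4 - 5.3136*n^3 - 12.056*n^2 + 10.4512*n - 13.104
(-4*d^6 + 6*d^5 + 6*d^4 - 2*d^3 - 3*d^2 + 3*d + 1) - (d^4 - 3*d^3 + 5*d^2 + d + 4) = -4*d^6 + 6*d^5 + 5*d^4 + d^3 - 8*d^2 + 2*d - 3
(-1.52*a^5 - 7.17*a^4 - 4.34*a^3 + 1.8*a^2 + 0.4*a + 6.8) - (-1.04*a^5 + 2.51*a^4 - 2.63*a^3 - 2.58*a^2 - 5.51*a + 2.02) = -0.48*a^5 - 9.68*a^4 - 1.71*a^3 + 4.38*a^2 + 5.91*a + 4.78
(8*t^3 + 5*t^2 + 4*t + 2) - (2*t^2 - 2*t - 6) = 8*t^3 + 3*t^2 + 6*t + 8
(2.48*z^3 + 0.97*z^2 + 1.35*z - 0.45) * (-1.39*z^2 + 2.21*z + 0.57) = -3.4472*z^5 + 4.1325*z^4 + 1.6808*z^3 + 4.1619*z^2 - 0.225*z - 0.2565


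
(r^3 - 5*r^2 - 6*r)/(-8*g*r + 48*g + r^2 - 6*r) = r*(r + 1)/(-8*g + r)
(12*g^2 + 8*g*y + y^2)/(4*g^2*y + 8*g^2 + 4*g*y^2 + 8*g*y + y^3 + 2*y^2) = (6*g + y)/(2*g*y + 4*g + y^2 + 2*y)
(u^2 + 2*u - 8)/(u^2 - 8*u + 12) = (u + 4)/(u - 6)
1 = 1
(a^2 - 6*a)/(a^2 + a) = (a - 6)/(a + 1)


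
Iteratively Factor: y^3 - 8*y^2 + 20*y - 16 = (y - 2)*(y^2 - 6*y + 8) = (y - 4)*(y - 2)*(y - 2)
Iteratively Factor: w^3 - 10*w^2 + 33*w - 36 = (w - 3)*(w^2 - 7*w + 12) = (w - 4)*(w - 3)*(w - 3)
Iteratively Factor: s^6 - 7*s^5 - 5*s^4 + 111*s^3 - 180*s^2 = (s - 5)*(s^5 - 2*s^4 - 15*s^3 + 36*s^2) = (s - 5)*(s - 3)*(s^4 + s^3 - 12*s^2) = (s - 5)*(s - 3)^2*(s^3 + 4*s^2) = (s - 5)*(s - 3)^2*(s + 4)*(s^2) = s*(s - 5)*(s - 3)^2*(s + 4)*(s)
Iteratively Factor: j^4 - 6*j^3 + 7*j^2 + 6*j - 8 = (j - 2)*(j^3 - 4*j^2 - j + 4) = (j - 4)*(j - 2)*(j^2 - 1) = (j - 4)*(j - 2)*(j + 1)*(j - 1)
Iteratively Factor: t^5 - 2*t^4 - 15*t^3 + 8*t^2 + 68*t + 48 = (t - 3)*(t^4 + t^3 - 12*t^2 - 28*t - 16) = (t - 3)*(t + 2)*(t^3 - t^2 - 10*t - 8) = (t - 3)*(t + 2)^2*(t^2 - 3*t - 4) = (t - 4)*(t - 3)*(t + 2)^2*(t + 1)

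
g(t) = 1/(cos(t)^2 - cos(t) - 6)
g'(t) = (2*sin(t)*cos(t) - sin(t))/(cos(t)^2 - cos(t) - 6)^2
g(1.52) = -0.17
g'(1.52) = -0.02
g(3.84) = -0.22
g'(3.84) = 0.08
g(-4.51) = -0.17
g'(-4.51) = -0.04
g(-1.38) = -0.16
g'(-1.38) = 0.02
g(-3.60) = -0.23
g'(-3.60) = -0.07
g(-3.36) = -0.25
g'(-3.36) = -0.04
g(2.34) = -0.21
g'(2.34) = -0.07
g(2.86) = -0.24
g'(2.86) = -0.05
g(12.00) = -0.16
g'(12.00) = -0.00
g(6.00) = -0.17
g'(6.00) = -0.00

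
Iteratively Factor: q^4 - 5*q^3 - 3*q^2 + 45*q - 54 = (q - 3)*(q^3 - 2*q^2 - 9*q + 18) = (q - 3)*(q - 2)*(q^2 - 9) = (q - 3)*(q - 2)*(q + 3)*(q - 3)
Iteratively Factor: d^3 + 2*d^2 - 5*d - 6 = (d + 1)*(d^2 + d - 6) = (d - 2)*(d + 1)*(d + 3)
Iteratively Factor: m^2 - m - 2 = (m - 2)*(m + 1)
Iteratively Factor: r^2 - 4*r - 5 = (r + 1)*(r - 5)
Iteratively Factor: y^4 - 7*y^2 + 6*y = (y)*(y^3 - 7*y + 6) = y*(y - 1)*(y^2 + y - 6) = y*(y - 1)*(y + 3)*(y - 2)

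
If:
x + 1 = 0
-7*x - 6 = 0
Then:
No Solution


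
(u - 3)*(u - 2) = u^2 - 5*u + 6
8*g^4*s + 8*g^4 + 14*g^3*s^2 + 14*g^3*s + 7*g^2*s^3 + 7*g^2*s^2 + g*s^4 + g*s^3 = (g + s)*(2*g + s)*(4*g + s)*(g*s + g)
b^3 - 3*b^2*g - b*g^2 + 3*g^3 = (b - 3*g)*(b - g)*(b + g)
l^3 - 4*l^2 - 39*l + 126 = (l - 7)*(l - 3)*(l + 6)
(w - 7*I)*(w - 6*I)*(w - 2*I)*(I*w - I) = I*w^4 + 15*w^3 - I*w^3 - 15*w^2 - 68*I*w^2 - 84*w + 68*I*w + 84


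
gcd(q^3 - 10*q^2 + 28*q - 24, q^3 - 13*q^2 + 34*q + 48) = q - 6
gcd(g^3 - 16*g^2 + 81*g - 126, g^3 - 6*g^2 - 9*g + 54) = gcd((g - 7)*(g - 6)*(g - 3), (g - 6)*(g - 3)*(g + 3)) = g^2 - 9*g + 18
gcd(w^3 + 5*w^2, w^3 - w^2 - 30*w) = w^2 + 5*w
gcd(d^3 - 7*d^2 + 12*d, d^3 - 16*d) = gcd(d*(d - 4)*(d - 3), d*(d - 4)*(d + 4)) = d^2 - 4*d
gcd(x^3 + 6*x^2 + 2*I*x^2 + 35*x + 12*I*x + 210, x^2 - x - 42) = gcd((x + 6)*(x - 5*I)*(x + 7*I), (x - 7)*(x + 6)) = x + 6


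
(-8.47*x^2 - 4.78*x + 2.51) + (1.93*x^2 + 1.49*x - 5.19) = -6.54*x^2 - 3.29*x - 2.68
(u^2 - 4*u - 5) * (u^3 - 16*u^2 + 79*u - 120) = u^5 - 20*u^4 + 138*u^3 - 356*u^2 + 85*u + 600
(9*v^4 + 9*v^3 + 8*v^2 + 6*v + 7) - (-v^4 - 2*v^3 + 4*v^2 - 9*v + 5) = 10*v^4 + 11*v^3 + 4*v^2 + 15*v + 2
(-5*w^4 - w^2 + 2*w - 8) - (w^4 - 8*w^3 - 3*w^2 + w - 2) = -6*w^4 + 8*w^3 + 2*w^2 + w - 6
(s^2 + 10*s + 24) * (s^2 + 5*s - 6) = s^4 + 15*s^3 + 68*s^2 + 60*s - 144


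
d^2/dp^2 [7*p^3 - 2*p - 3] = 42*p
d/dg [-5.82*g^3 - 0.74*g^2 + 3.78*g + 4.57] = -17.46*g^2 - 1.48*g + 3.78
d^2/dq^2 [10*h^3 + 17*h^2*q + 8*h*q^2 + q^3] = 16*h + 6*q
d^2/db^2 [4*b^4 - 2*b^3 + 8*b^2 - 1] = 48*b^2 - 12*b + 16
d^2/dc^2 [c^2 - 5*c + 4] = 2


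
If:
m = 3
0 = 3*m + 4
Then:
No Solution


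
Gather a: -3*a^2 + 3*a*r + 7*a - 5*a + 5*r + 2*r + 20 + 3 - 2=-3*a^2 + a*(3*r + 2) + 7*r + 21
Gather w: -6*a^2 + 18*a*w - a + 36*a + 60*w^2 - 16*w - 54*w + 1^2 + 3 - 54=-6*a^2 + 35*a + 60*w^2 + w*(18*a - 70) - 50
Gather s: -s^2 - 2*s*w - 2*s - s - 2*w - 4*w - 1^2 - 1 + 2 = -s^2 + s*(-2*w - 3) - 6*w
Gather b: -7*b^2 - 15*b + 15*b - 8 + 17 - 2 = 7 - 7*b^2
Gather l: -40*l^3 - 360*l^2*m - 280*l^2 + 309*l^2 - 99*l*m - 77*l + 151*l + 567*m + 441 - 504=-40*l^3 + l^2*(29 - 360*m) + l*(74 - 99*m) + 567*m - 63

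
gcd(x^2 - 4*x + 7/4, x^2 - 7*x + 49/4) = x - 7/2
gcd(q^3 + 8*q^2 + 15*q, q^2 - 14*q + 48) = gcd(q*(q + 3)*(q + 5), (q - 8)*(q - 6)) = 1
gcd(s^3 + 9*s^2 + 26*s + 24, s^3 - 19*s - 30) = s^2 + 5*s + 6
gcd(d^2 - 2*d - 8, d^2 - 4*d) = d - 4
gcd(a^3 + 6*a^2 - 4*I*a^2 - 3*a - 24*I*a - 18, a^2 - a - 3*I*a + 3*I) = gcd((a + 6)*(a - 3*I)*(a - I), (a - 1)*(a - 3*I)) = a - 3*I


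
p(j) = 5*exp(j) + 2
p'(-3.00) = 0.25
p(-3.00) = 2.25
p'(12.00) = 813773.96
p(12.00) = 813775.96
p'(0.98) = 13.32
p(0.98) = 15.32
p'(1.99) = 36.58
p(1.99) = 38.58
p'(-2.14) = 0.59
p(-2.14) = 2.59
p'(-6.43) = 0.01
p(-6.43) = 2.01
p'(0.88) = 12.05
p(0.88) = 14.05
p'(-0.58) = 2.80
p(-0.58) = 4.80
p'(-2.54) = 0.39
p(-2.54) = 2.39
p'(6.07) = 2163.40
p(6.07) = 2165.40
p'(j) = 5*exp(j)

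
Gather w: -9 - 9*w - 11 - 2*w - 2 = -11*w - 22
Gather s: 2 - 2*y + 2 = 4 - 2*y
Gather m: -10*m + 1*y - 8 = -10*m + y - 8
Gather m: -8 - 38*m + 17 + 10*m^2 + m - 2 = 10*m^2 - 37*m + 7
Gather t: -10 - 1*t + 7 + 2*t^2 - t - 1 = 2*t^2 - 2*t - 4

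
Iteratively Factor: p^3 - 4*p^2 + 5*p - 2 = (p - 1)*(p^2 - 3*p + 2) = (p - 2)*(p - 1)*(p - 1)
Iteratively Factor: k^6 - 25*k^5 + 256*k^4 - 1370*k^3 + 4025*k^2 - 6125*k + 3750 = (k - 5)*(k^5 - 20*k^4 + 156*k^3 - 590*k^2 + 1075*k - 750) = (k - 5)^2*(k^4 - 15*k^3 + 81*k^2 - 185*k + 150) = (k - 5)^3*(k^3 - 10*k^2 + 31*k - 30) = (k - 5)^3*(k - 3)*(k^2 - 7*k + 10) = (k - 5)^3*(k - 3)*(k - 2)*(k - 5)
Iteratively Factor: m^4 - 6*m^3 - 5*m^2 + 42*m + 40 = (m + 1)*(m^3 - 7*m^2 + 2*m + 40) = (m - 4)*(m + 1)*(m^2 - 3*m - 10) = (m - 4)*(m + 1)*(m + 2)*(m - 5)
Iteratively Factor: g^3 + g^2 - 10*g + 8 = (g + 4)*(g^2 - 3*g + 2) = (g - 1)*(g + 4)*(g - 2)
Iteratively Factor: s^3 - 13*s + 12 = (s - 3)*(s^2 + 3*s - 4) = (s - 3)*(s + 4)*(s - 1)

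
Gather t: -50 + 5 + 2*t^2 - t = 2*t^2 - t - 45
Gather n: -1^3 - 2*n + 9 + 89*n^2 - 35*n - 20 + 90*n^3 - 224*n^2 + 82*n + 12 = 90*n^3 - 135*n^2 + 45*n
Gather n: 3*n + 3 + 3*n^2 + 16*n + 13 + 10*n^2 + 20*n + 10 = 13*n^2 + 39*n + 26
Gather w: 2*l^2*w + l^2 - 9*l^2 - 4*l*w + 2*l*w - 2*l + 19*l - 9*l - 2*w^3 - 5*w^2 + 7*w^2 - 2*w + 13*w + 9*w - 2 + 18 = -8*l^2 + 8*l - 2*w^3 + 2*w^2 + w*(2*l^2 - 2*l + 20) + 16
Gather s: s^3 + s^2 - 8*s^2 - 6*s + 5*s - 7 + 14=s^3 - 7*s^2 - s + 7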